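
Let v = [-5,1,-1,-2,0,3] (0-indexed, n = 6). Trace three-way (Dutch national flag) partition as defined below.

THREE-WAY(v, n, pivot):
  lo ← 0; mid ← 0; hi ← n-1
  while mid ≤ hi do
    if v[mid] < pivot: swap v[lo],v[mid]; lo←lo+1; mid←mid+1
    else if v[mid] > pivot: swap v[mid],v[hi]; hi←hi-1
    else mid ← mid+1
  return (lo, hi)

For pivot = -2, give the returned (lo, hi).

lo=0 mid=0 hi=5
-5<-2: swap(0,0), lo=1 mid=1 ⇒ [-5,1,-1,-2,0,3]
1>-2: swap(1,5), hi=4 ⇒ [-5,3,-1,-2,0,1]
3>-2: swap(1,4), hi=3 ⇒ [-5,0,-1,-2,3,1]
0>-2: swap(1,3), hi=2 ⇒ [-5,-2,-1,0,3,1]
-2=-2: mid=2
-1>-2: swap(2,2), hi=1 ⇒ [-5,-2,-1,0,3,1]
done. lo=1 hi=1; v=[-5,-2,-1,0,3,1]

(1, 1)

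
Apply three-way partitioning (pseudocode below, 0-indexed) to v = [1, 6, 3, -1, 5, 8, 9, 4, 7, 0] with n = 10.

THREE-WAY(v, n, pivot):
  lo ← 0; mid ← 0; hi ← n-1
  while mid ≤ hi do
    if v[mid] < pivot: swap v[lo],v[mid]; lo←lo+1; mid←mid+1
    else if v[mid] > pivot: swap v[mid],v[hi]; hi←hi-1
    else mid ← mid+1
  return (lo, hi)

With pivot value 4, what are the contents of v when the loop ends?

[1, 0, 3, -1, 4, 9, 8, 7, 5, 6]

lo=0 mid=0 hi=9
1<4: swap(0,0), lo=1 mid=1 ⇒ [1, 6, 3, -1, 5, 8, 9, 4, 7, 0]
6>4: swap(1,9), hi=8 ⇒ [1, 0, 3, -1, 5, 8, 9, 4, 7, 6]
0<4: swap(1,1), lo=2 mid=2 ⇒ [1, 0, 3, -1, 5, 8, 9, 4, 7, 6]
3<4: swap(2,2), lo=3 mid=3 ⇒ [1, 0, 3, -1, 5, 8, 9, 4, 7, 6]
-1<4: swap(3,3), lo=4 mid=4 ⇒ [1, 0, 3, -1, 5, 8, 9, 4, 7, 6]
5>4: swap(4,8), hi=7 ⇒ [1, 0, 3, -1, 7, 8, 9, 4, 5, 6]
7>4: swap(4,7), hi=6 ⇒ [1, 0, 3, -1, 4, 8, 9, 7, 5, 6]
4=4: mid=5
8>4: swap(5,6), hi=5 ⇒ [1, 0, 3, -1, 4, 9, 8, 7, 5, 6]
9>4: swap(5,5), hi=4 ⇒ [1, 0, 3, -1, 4, 9, 8, 7, 5, 6]
done. lo=4 hi=4; v=[1, 0, 3, -1, 4, 9, 8, 7, 5, 6]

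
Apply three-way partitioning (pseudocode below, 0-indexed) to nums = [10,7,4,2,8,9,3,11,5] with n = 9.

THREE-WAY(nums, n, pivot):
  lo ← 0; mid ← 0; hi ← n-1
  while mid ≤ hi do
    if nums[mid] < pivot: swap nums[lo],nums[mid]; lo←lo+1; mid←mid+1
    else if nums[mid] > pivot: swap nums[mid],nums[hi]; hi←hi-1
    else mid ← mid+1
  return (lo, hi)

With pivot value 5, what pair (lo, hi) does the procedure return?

(3, 3)

pivot = 5; lo=0, mid=0, hi=8
nums[mid]=10>5: swap nums[0],nums[8]; hi=7 → [5,7,4,2,8,9,3,11,10]
nums[mid]=5=5: mid=1
nums[mid]=7>5: swap nums[1],nums[7]; hi=6 → [5,11,4,2,8,9,3,7,10]
nums[mid]=11>5: swap nums[1],nums[6]; hi=5 → [5,3,4,2,8,9,11,7,10]
nums[mid]=3<5: swap nums[0],nums[1]; lo=1,mid=2 → [3,5,4,2,8,9,11,7,10]
nums[mid]=4<5: swap nums[1],nums[2]; lo=2,mid=3 → [3,4,5,2,8,9,11,7,10]
nums[mid]=2<5: swap nums[2],nums[3]; lo=3,mid=4 → [3,4,2,5,8,9,11,7,10]
nums[mid]=8>5: swap nums[4],nums[5]; hi=4 → [3,4,2,5,9,8,11,7,10]
nums[mid]=9>5: swap nums[4],nums[4]; hi=3 → [3,4,2,5,9,8,11,7,10]
end: lo=3, hi=3; nums = [3,4,2,5,9,8,11,7,10]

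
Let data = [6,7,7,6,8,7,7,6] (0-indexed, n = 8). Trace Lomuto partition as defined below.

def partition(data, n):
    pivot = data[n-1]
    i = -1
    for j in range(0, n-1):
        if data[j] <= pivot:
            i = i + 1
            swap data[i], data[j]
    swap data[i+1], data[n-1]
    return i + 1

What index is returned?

2

pivot=6, i=-1
j=0: 6≤6, i=0, swap(0,0) ⇒ [6,7,7,6,8,7,7,6]
j=1: 7>6, skip
j=2: 7>6, skip
j=3: 6≤6, i=1, swap(1,3) ⇒ [6,6,7,7,8,7,7,6]
j=4: 8>6, skip
j=5: 7>6, skip
j=6: 7>6, skip
swap(2,7) ⇒ [6,6,6,7,8,7,7,7]; return 2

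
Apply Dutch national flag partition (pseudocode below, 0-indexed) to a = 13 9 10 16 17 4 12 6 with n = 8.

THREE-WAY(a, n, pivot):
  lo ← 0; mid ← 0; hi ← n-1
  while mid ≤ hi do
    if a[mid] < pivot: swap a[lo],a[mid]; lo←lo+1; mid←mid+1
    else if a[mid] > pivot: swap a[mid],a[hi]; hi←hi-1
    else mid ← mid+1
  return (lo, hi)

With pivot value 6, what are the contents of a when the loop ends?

pivot = 6; lo=0, mid=0, hi=7
a[mid]=13>6: swap a[0],a[7]; hi=6 → 6 9 10 16 17 4 12 13
a[mid]=6=6: mid=1
a[mid]=9>6: swap a[1],a[6]; hi=5 → 6 12 10 16 17 4 9 13
a[mid]=12>6: swap a[1],a[5]; hi=4 → 6 4 10 16 17 12 9 13
a[mid]=4<6: swap a[0],a[1]; lo=1,mid=2 → 4 6 10 16 17 12 9 13
a[mid]=10>6: swap a[2],a[4]; hi=3 → 4 6 17 16 10 12 9 13
a[mid]=17>6: swap a[2],a[3]; hi=2 → 4 6 16 17 10 12 9 13
a[mid]=16>6: swap a[2],a[2]; hi=1 → 4 6 16 17 10 12 9 13
end: lo=1, hi=1; a = 4 6 16 17 10 12 9 13

4 6 16 17 10 12 9 13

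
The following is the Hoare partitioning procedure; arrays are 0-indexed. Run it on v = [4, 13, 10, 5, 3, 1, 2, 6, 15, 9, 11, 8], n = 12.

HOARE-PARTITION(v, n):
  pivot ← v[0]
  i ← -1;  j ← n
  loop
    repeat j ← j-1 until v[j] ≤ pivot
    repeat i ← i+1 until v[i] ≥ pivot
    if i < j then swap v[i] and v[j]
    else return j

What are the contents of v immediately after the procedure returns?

pivot=4
j stops at 6 (2), i stops at 0 (4); swap ⇒ [2, 13, 10, 5, 3, 1, 4, 6, 15, 9, 11, 8]
j stops at 5 (1), i stops at 1 (13); swap ⇒ [2, 1, 10, 5, 3, 13, 4, 6, 15, 9, 11, 8]
j stops at 4 (3), i stops at 2 (10); swap ⇒ [2, 1, 3, 5, 10, 13, 4, 6, 15, 9, 11, 8]
j stops at 2, i stops at 3; i≥j ⇒ return 2. v=[2, 1, 3, 5, 10, 13, 4, 6, 15, 9, 11, 8]

[2, 1, 3, 5, 10, 13, 4, 6, 15, 9, 11, 8]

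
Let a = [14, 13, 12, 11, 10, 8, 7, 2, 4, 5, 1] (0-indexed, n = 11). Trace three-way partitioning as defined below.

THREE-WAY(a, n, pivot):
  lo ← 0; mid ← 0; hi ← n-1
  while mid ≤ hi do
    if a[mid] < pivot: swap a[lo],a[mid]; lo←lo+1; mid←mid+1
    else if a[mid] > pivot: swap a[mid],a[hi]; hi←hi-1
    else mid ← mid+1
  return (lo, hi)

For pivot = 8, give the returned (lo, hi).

(5, 5)

lo=0 mid=0 hi=10
14>8: swap(0,10), hi=9 ⇒ [1, 13, 12, 11, 10, 8, 7, 2, 4, 5, 14]
1<8: swap(0,0), lo=1 mid=1 ⇒ [1, 13, 12, 11, 10, 8, 7, 2, 4, 5, 14]
13>8: swap(1,9), hi=8 ⇒ [1, 5, 12, 11, 10, 8, 7, 2, 4, 13, 14]
5<8: swap(1,1), lo=2 mid=2 ⇒ [1, 5, 12, 11, 10, 8, 7, 2, 4, 13, 14]
12>8: swap(2,8), hi=7 ⇒ [1, 5, 4, 11, 10, 8, 7, 2, 12, 13, 14]
4<8: swap(2,2), lo=3 mid=3 ⇒ [1, 5, 4, 11, 10, 8, 7, 2, 12, 13, 14]
11>8: swap(3,7), hi=6 ⇒ [1, 5, 4, 2, 10, 8, 7, 11, 12, 13, 14]
2<8: swap(3,3), lo=4 mid=4 ⇒ [1, 5, 4, 2, 10, 8, 7, 11, 12, 13, 14]
10>8: swap(4,6), hi=5 ⇒ [1, 5, 4, 2, 7, 8, 10, 11, 12, 13, 14]
7<8: swap(4,4), lo=5 mid=5 ⇒ [1, 5, 4, 2, 7, 8, 10, 11, 12, 13, 14]
8=8: mid=6
done. lo=5 hi=5; a=[1, 5, 4, 2, 7, 8, 10, 11, 12, 13, 14]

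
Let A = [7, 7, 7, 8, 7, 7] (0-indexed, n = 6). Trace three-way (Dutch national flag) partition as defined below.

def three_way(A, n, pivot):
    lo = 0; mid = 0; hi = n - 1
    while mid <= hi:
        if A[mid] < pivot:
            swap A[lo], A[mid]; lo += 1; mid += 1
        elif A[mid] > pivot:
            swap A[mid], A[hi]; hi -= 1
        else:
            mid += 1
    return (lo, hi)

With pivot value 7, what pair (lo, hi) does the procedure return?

(0, 4)

lo=0 mid=0 hi=5
7=7: mid=1
7=7: mid=2
7=7: mid=3
8>7: swap(3,5), hi=4 ⇒ [7, 7, 7, 7, 7, 8]
7=7: mid=4
7=7: mid=5
done. lo=0 hi=4; A=[7, 7, 7, 7, 7, 8]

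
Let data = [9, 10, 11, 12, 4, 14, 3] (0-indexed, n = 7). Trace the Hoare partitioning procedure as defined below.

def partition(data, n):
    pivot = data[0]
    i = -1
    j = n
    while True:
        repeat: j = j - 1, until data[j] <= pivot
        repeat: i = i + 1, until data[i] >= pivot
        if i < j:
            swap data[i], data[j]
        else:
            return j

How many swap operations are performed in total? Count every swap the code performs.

pivot=9
j stops at 6 (3), i stops at 0 (9); swap ⇒ [3, 10, 11, 12, 4, 14, 9]
j stops at 4 (4), i stops at 1 (10); swap ⇒ [3, 4, 11, 12, 10, 14, 9]
j stops at 1, i stops at 2; i≥j ⇒ return 1. data=[3, 4, 11, 12, 10, 14, 9]

2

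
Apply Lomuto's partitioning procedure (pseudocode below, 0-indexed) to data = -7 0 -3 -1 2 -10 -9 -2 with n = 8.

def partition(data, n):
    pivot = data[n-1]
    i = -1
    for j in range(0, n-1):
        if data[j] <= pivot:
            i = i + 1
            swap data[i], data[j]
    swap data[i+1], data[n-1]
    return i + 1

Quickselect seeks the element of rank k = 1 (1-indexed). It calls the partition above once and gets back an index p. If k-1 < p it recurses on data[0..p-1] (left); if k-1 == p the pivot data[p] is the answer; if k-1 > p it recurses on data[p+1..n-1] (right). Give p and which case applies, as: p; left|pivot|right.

pivot = data[7] = -2; i = -1
j=0: data[0]=-7 ≤ -2 → i=0, swap data[0],data[0] (no change) → -7 0 -3 -1 2 -10 -9 -2
j=1: data[1]=0 > -2 → no swap
j=2: data[2]=-3 ≤ -2 → i=1, swap data[1],data[2] → -7 -3 0 -1 2 -10 -9 -2
j=3: data[3]=-1 > -2 → no swap
j=4: data[4]=2 > -2 → no swap
j=5: data[5]=-10 ≤ -2 → i=2, swap data[2],data[5] → -7 -3 -10 -1 2 0 -9 -2
j=6: data[6]=-9 ≤ -2 → i=3, swap data[3],data[6] → -7 -3 -10 -9 2 0 -1 -2
final swap data[4],data[7] → -7 -3 -10 -9 -2 0 -1 2; return 4
p = 4; k-1 = 0 < 4 ⇒ left

4; left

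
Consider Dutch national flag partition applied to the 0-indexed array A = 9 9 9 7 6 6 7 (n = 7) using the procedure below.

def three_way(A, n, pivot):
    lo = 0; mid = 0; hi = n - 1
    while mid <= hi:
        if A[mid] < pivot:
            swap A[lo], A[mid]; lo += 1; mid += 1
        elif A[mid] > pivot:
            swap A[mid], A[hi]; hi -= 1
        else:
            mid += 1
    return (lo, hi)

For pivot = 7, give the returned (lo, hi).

(2, 3)

pivot = 7; lo=0, mid=0, hi=6
A[mid]=9>7: swap A[0],A[6]; hi=5 → 7 9 9 7 6 6 9
A[mid]=7=7: mid=1
A[mid]=9>7: swap A[1],A[5]; hi=4 → 7 6 9 7 6 9 9
A[mid]=6<7: swap A[0],A[1]; lo=1,mid=2 → 6 7 9 7 6 9 9
A[mid]=9>7: swap A[2],A[4]; hi=3 → 6 7 6 7 9 9 9
A[mid]=6<7: swap A[1],A[2]; lo=2,mid=3 → 6 6 7 7 9 9 9
A[mid]=7=7: mid=4
end: lo=2, hi=3; A = 6 6 7 7 9 9 9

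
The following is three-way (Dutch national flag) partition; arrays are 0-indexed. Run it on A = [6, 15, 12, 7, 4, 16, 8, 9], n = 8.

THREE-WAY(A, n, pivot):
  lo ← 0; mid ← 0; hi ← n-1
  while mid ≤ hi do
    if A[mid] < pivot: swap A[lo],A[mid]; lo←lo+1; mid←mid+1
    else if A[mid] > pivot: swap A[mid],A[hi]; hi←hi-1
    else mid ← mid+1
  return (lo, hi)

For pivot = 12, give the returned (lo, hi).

lo=0 mid=0 hi=7
6<12: swap(0,0), lo=1 mid=1 ⇒ [6, 15, 12, 7, 4, 16, 8, 9]
15>12: swap(1,7), hi=6 ⇒ [6, 9, 12, 7, 4, 16, 8, 15]
9<12: swap(1,1), lo=2 mid=2 ⇒ [6, 9, 12, 7, 4, 16, 8, 15]
12=12: mid=3
7<12: swap(2,3), lo=3 mid=4 ⇒ [6, 9, 7, 12, 4, 16, 8, 15]
4<12: swap(3,4), lo=4 mid=5 ⇒ [6, 9, 7, 4, 12, 16, 8, 15]
16>12: swap(5,6), hi=5 ⇒ [6, 9, 7, 4, 12, 8, 16, 15]
8<12: swap(4,5), lo=5 mid=6 ⇒ [6, 9, 7, 4, 8, 12, 16, 15]
done. lo=5 hi=5; A=[6, 9, 7, 4, 8, 12, 16, 15]

(5, 5)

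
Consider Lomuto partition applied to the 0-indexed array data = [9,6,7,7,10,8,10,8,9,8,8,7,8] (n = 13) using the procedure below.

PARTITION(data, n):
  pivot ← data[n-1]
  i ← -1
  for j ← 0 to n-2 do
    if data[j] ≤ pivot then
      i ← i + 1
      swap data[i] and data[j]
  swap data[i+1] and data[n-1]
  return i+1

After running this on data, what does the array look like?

[6,7,7,8,8,8,8,7,8,9,10,10,9]

pivot = data[12] = 8; i = -1
j=0: data[0]=9 > 8 → no swap
j=1: data[1]=6 ≤ 8 → i=0, swap data[0],data[1] → [6,9,7,7,10,8,10,8,9,8,8,7,8]
j=2: data[2]=7 ≤ 8 → i=1, swap data[1],data[2] → [6,7,9,7,10,8,10,8,9,8,8,7,8]
j=3: data[3]=7 ≤ 8 → i=2, swap data[2],data[3] → [6,7,7,9,10,8,10,8,9,8,8,7,8]
j=4: data[4]=10 > 8 → no swap
j=5: data[5]=8 ≤ 8 → i=3, swap data[3],data[5] → [6,7,7,8,10,9,10,8,9,8,8,7,8]
j=6: data[6]=10 > 8 → no swap
j=7: data[7]=8 ≤ 8 → i=4, swap data[4],data[7] → [6,7,7,8,8,9,10,10,9,8,8,7,8]
j=8: data[8]=9 > 8 → no swap
j=9: data[9]=8 ≤ 8 → i=5, swap data[5],data[9] → [6,7,7,8,8,8,10,10,9,9,8,7,8]
j=10: data[10]=8 ≤ 8 → i=6, swap data[6],data[10] → [6,7,7,8,8,8,8,10,9,9,10,7,8]
j=11: data[11]=7 ≤ 8 → i=7, swap data[7],data[11] → [6,7,7,8,8,8,8,7,9,9,10,10,8]
final swap data[8],data[12] → [6,7,7,8,8,8,8,7,8,9,10,10,9]; return 8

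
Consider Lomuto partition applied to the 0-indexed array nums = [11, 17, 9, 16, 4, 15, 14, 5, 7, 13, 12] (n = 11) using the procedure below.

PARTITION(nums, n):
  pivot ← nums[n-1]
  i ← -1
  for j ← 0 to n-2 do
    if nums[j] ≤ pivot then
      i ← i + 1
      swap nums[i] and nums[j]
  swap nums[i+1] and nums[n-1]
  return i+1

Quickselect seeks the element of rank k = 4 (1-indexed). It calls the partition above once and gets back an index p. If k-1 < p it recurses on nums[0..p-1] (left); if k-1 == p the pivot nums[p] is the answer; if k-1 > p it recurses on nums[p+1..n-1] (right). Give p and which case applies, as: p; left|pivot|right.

5; left

pivot = nums[10] = 12; i = -1
j=0: nums[0]=11 ≤ 12 → i=0, swap nums[0],nums[0] (no change) → [11, 17, 9, 16, 4, 15, 14, 5, 7, 13, 12]
j=1: nums[1]=17 > 12 → no swap
j=2: nums[2]=9 ≤ 12 → i=1, swap nums[1],nums[2] → [11, 9, 17, 16, 4, 15, 14, 5, 7, 13, 12]
j=3: nums[3]=16 > 12 → no swap
j=4: nums[4]=4 ≤ 12 → i=2, swap nums[2],nums[4] → [11, 9, 4, 16, 17, 15, 14, 5, 7, 13, 12]
j=5: nums[5]=15 > 12 → no swap
j=6: nums[6]=14 > 12 → no swap
j=7: nums[7]=5 ≤ 12 → i=3, swap nums[3],nums[7] → [11, 9, 4, 5, 17, 15, 14, 16, 7, 13, 12]
j=8: nums[8]=7 ≤ 12 → i=4, swap nums[4],nums[8] → [11, 9, 4, 5, 7, 15, 14, 16, 17, 13, 12]
j=9: nums[9]=13 > 12 → no swap
final swap nums[5],nums[10] → [11, 9, 4, 5, 7, 12, 14, 16, 17, 13, 15]; return 5
p = 5; k-1 = 3 < 5 ⇒ left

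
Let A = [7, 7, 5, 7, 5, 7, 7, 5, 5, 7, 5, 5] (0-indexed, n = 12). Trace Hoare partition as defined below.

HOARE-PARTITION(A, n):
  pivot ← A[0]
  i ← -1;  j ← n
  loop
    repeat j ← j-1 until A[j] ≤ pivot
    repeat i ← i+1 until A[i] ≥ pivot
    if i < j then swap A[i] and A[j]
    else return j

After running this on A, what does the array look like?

pivot = A[0] = 7; i = -1, j = 12
j→11 (A[11]=5≤7), i→0 (A[0]=7≥7); i<j, swap → [5, 7, 5, 7, 5, 7, 7, 5, 5, 7, 5, 7]
j→10 (A[10]=5≤7), i→1 (A[1]=7≥7); i<j, swap → [5, 5, 5, 7, 5, 7, 7, 5, 5, 7, 7, 7]
j→9 (A[9]=7≤7), i→3 (A[3]=7≥7); i<j, swap → [5, 5, 5, 7, 5, 7, 7, 5, 5, 7, 7, 7]
j→8 (A[8]=5≤7), i→5 (A[5]=7≥7); i<j, swap → [5, 5, 5, 7, 5, 5, 7, 5, 7, 7, 7, 7]
j→7 (A[7]=5≤7), i→6 (A[6]=7≥7); i<j, swap → [5, 5, 5, 7, 5, 5, 5, 7, 7, 7, 7, 7]
j→6, i→7; i≥j, return j=6. A = [5, 5, 5, 7, 5, 5, 5, 7, 7, 7, 7, 7]

[5, 5, 5, 7, 5, 5, 5, 7, 7, 7, 7, 7]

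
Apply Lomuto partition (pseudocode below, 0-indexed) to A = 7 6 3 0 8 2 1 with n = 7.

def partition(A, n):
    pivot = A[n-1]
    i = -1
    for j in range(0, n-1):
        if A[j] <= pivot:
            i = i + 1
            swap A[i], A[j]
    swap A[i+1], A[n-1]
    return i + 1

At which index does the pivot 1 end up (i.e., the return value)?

1

pivot = A[6] = 1; i = -1
j=0: A[0]=7 > 1 → no swap
j=1: A[1]=6 > 1 → no swap
j=2: A[2]=3 > 1 → no swap
j=3: A[3]=0 ≤ 1 → i=0, swap A[0],A[3] → 0 6 3 7 8 2 1
j=4: A[4]=8 > 1 → no swap
j=5: A[5]=2 > 1 → no swap
final swap A[1],A[6] → 0 1 3 7 8 2 6; return 1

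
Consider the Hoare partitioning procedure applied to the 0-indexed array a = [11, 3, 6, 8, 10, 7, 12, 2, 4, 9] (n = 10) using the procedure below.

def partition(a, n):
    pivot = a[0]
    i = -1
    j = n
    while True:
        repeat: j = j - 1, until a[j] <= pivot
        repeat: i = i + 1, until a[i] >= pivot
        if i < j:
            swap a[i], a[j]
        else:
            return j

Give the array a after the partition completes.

[9, 3, 6, 8, 10, 7, 4, 2, 12, 11]

pivot = a[0] = 11; i = -1, j = 10
j→9 (a[9]=9≤11), i→0 (a[0]=11≥11); i<j, swap → [9, 3, 6, 8, 10, 7, 12, 2, 4, 11]
j→8 (a[8]=4≤11), i→6 (a[6]=12≥11); i<j, swap → [9, 3, 6, 8, 10, 7, 4, 2, 12, 11]
j→7, i→8; i≥j, return j=7. a = [9, 3, 6, 8, 10, 7, 4, 2, 12, 11]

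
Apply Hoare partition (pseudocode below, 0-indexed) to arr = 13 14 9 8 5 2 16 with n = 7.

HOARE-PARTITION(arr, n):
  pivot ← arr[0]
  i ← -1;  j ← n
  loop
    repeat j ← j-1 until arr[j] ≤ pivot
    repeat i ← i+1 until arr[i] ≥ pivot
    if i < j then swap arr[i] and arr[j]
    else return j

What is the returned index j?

pivot = arr[0] = 13; i = -1, j = 7
j→5 (arr[5]=2≤13), i→0 (arr[0]=13≥13); i<j, swap → 2 14 9 8 5 13 16
j→4 (arr[4]=5≤13), i→1 (arr[1]=14≥13); i<j, swap → 2 5 9 8 14 13 16
j→3, i→4; i≥j, return j=3. arr = 2 5 9 8 14 13 16

3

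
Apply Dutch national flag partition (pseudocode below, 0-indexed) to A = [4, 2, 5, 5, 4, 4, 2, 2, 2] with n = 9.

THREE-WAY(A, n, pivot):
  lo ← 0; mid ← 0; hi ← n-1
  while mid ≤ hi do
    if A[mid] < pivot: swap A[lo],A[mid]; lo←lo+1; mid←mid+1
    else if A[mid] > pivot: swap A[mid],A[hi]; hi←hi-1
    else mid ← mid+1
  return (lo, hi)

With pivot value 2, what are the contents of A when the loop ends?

pivot = 2; lo=0, mid=0, hi=8
A[mid]=4>2: swap A[0],A[8]; hi=7 → [2, 2, 5, 5, 4, 4, 2, 2, 4]
A[mid]=2=2: mid=1
A[mid]=2=2: mid=2
A[mid]=5>2: swap A[2],A[7]; hi=6 → [2, 2, 2, 5, 4, 4, 2, 5, 4]
A[mid]=2=2: mid=3
A[mid]=5>2: swap A[3],A[6]; hi=5 → [2, 2, 2, 2, 4, 4, 5, 5, 4]
A[mid]=2=2: mid=4
A[mid]=4>2: swap A[4],A[5]; hi=4 → [2, 2, 2, 2, 4, 4, 5, 5, 4]
A[mid]=4>2: swap A[4],A[4]; hi=3 → [2, 2, 2, 2, 4, 4, 5, 5, 4]
end: lo=0, hi=3; A = [2, 2, 2, 2, 4, 4, 5, 5, 4]

[2, 2, 2, 2, 4, 4, 5, 5, 4]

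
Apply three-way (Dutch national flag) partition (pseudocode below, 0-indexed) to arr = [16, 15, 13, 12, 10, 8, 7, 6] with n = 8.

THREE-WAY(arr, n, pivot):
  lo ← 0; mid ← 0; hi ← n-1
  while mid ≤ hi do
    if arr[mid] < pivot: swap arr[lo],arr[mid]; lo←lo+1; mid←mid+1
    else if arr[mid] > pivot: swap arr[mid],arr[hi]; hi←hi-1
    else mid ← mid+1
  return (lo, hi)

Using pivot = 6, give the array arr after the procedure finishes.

pivot = 6; lo=0, mid=0, hi=7
arr[mid]=16>6: swap arr[0],arr[7]; hi=6 → [6, 15, 13, 12, 10, 8, 7, 16]
arr[mid]=6=6: mid=1
arr[mid]=15>6: swap arr[1],arr[6]; hi=5 → [6, 7, 13, 12, 10, 8, 15, 16]
arr[mid]=7>6: swap arr[1],arr[5]; hi=4 → [6, 8, 13, 12, 10, 7, 15, 16]
arr[mid]=8>6: swap arr[1],arr[4]; hi=3 → [6, 10, 13, 12, 8, 7, 15, 16]
arr[mid]=10>6: swap arr[1],arr[3]; hi=2 → [6, 12, 13, 10, 8, 7, 15, 16]
arr[mid]=12>6: swap arr[1],arr[2]; hi=1 → [6, 13, 12, 10, 8, 7, 15, 16]
arr[mid]=13>6: swap arr[1],arr[1]; hi=0 → [6, 13, 12, 10, 8, 7, 15, 16]
end: lo=0, hi=0; arr = [6, 13, 12, 10, 8, 7, 15, 16]

[6, 13, 12, 10, 8, 7, 15, 16]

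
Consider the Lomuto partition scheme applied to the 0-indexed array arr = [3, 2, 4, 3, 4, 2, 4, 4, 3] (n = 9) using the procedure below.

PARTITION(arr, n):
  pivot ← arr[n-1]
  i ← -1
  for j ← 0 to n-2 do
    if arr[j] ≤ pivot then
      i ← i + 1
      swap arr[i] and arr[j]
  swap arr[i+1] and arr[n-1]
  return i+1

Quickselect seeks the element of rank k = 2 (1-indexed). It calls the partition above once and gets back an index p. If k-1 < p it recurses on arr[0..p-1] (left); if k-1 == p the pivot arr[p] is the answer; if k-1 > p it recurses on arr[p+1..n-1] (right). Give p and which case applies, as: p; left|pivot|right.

pivot=3, i=-1
j=0: 3≤3, i=0, swap(0,0) ⇒ [3, 2, 4, 3, 4, 2, 4, 4, 3]
j=1: 2≤3, i=1, swap(1,1) ⇒ [3, 2, 4, 3, 4, 2, 4, 4, 3]
j=2: 4>3, skip
j=3: 3≤3, i=2, swap(2,3) ⇒ [3, 2, 3, 4, 4, 2, 4, 4, 3]
j=4: 4>3, skip
j=5: 2≤3, i=3, swap(3,5) ⇒ [3, 2, 3, 2, 4, 4, 4, 4, 3]
j=6: 4>3, skip
j=7: 4>3, skip
swap(4,8) ⇒ [3, 2, 3, 2, 3, 4, 4, 4, 4]; return 4
p = 4; k-1 = 1 < 4 ⇒ left

4; left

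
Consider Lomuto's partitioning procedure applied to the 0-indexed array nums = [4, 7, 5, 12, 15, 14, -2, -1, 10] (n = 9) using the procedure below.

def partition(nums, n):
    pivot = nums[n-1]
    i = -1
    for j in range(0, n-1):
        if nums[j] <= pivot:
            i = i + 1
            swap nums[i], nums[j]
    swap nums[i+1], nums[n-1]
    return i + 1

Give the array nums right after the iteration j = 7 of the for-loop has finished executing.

pivot = nums[8] = 10; i = -1
j=0: nums[0]=4 ≤ 10 → i=0, swap nums[0],nums[0] (no change) → [4, 7, 5, 12, 15, 14, -2, -1, 10]
j=1: nums[1]=7 ≤ 10 → i=1, swap nums[1],nums[1] (no change) → [4, 7, 5, 12, 15, 14, -2, -1, 10]
j=2: nums[2]=5 ≤ 10 → i=2, swap nums[2],nums[2] (no change) → [4, 7, 5, 12, 15, 14, -2, -1, 10]
j=3: nums[3]=12 > 10 → no swap
j=4: nums[4]=15 > 10 → no swap
j=5: nums[5]=14 > 10 → no swap
j=6: nums[6]=-2 ≤ 10 → i=3, swap nums[3],nums[6] → [4, 7, 5, -2, 15, 14, 12, -1, 10]
j=7: nums[7]=-1 ≤ 10 → i=4, swap nums[4],nums[7] → [4, 7, 5, -2, -1, 14, 12, 15, 10]
(after j=7) nums = [4, 7, 5, -2, -1, 14, 12, 15, 10]

[4, 7, 5, -2, -1, 14, 12, 15, 10]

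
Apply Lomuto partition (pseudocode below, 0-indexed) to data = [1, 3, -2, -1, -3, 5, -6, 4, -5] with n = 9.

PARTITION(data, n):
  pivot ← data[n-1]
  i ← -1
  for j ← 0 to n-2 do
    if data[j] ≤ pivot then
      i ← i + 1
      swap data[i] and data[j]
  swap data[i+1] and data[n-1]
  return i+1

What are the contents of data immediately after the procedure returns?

[-6, -5, -2, -1, -3, 5, 1, 4, 3]

pivot = data[8] = -5; i = -1
j=0: data[0]=1 > -5 → no swap
j=1: data[1]=3 > -5 → no swap
j=2: data[2]=-2 > -5 → no swap
j=3: data[3]=-1 > -5 → no swap
j=4: data[4]=-3 > -5 → no swap
j=5: data[5]=5 > -5 → no swap
j=6: data[6]=-6 ≤ -5 → i=0, swap data[0],data[6] → [-6, 3, -2, -1, -3, 5, 1, 4, -5]
j=7: data[7]=4 > -5 → no swap
final swap data[1],data[8] → [-6, -5, -2, -1, -3, 5, 1, 4, 3]; return 1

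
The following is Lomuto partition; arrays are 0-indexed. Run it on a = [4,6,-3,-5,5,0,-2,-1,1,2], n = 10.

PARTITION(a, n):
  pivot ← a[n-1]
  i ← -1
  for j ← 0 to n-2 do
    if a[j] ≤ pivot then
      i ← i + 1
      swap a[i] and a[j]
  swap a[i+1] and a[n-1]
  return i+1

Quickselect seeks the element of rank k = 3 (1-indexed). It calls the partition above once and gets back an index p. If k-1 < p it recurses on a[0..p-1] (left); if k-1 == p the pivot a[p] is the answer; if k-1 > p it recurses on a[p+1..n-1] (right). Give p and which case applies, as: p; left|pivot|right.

6; left

pivot=2, i=-1
j=0: 4>2, skip
j=1: 6>2, skip
j=2: -3≤2, i=0, swap(0,2) ⇒ [-3,6,4,-5,5,0,-2,-1,1,2]
j=3: -5≤2, i=1, swap(1,3) ⇒ [-3,-5,4,6,5,0,-2,-1,1,2]
j=4: 5>2, skip
j=5: 0≤2, i=2, swap(2,5) ⇒ [-3,-5,0,6,5,4,-2,-1,1,2]
j=6: -2≤2, i=3, swap(3,6) ⇒ [-3,-5,0,-2,5,4,6,-1,1,2]
j=7: -1≤2, i=4, swap(4,7) ⇒ [-3,-5,0,-2,-1,4,6,5,1,2]
j=8: 1≤2, i=5, swap(5,8) ⇒ [-3,-5,0,-2,-1,1,6,5,4,2]
swap(6,9) ⇒ [-3,-5,0,-2,-1,1,2,5,4,6]; return 6
p = 6; k-1 = 2 < 6 ⇒ left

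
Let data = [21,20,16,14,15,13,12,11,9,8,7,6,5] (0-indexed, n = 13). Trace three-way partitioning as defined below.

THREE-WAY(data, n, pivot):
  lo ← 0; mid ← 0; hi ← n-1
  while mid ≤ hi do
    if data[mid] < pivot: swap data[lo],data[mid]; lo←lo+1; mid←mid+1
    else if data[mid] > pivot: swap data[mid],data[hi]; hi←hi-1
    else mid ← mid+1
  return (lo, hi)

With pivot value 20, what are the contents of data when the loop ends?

lo=0 mid=0 hi=12
21>20: swap(0,12), hi=11 ⇒ [5,20,16,14,15,13,12,11,9,8,7,6,21]
5<20: swap(0,0), lo=1 mid=1 ⇒ [5,20,16,14,15,13,12,11,9,8,7,6,21]
20=20: mid=2
16<20: swap(1,2), lo=2 mid=3 ⇒ [5,16,20,14,15,13,12,11,9,8,7,6,21]
14<20: swap(2,3), lo=3 mid=4 ⇒ [5,16,14,20,15,13,12,11,9,8,7,6,21]
15<20: swap(3,4), lo=4 mid=5 ⇒ [5,16,14,15,20,13,12,11,9,8,7,6,21]
13<20: swap(4,5), lo=5 mid=6 ⇒ [5,16,14,15,13,20,12,11,9,8,7,6,21]
12<20: swap(5,6), lo=6 mid=7 ⇒ [5,16,14,15,13,12,20,11,9,8,7,6,21]
11<20: swap(6,7), lo=7 mid=8 ⇒ [5,16,14,15,13,12,11,20,9,8,7,6,21]
9<20: swap(7,8), lo=8 mid=9 ⇒ [5,16,14,15,13,12,11,9,20,8,7,6,21]
8<20: swap(8,9), lo=9 mid=10 ⇒ [5,16,14,15,13,12,11,9,8,20,7,6,21]
7<20: swap(9,10), lo=10 mid=11 ⇒ [5,16,14,15,13,12,11,9,8,7,20,6,21]
6<20: swap(10,11), lo=11 mid=12 ⇒ [5,16,14,15,13,12,11,9,8,7,6,20,21]
done. lo=11 hi=11; data=[5,16,14,15,13,12,11,9,8,7,6,20,21]

[5,16,14,15,13,12,11,9,8,7,6,20,21]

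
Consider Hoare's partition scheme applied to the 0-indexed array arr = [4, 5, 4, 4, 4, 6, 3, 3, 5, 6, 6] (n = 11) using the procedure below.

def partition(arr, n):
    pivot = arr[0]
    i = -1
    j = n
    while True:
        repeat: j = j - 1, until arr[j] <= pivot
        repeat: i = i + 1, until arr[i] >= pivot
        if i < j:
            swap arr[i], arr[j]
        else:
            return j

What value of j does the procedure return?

3

pivot = arr[0] = 4; i = -1, j = 11
j→7 (arr[7]=3≤4), i→0 (arr[0]=4≥4); i<j, swap → [3, 5, 4, 4, 4, 6, 3, 4, 5, 6, 6]
j→6 (arr[6]=3≤4), i→1 (arr[1]=5≥4); i<j, swap → [3, 3, 4, 4, 4, 6, 5, 4, 5, 6, 6]
j→4 (arr[4]=4≤4), i→2 (arr[2]=4≥4); i<j, swap → [3, 3, 4, 4, 4, 6, 5, 4, 5, 6, 6]
j→3, i→3; i≥j, return j=3. arr = [3, 3, 4, 4, 4, 6, 5, 4, 5, 6, 6]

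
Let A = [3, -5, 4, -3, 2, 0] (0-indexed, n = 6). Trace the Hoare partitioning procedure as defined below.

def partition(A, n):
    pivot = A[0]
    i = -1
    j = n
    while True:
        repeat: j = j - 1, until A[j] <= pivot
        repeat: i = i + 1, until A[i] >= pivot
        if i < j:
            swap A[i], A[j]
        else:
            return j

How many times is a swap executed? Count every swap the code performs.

2

pivot=3
j stops at 5 (0), i stops at 0 (3); swap ⇒ [0, -5, 4, -3, 2, 3]
j stops at 4 (2), i stops at 2 (4); swap ⇒ [0, -5, 2, -3, 4, 3]
j stops at 3, i stops at 4; i≥j ⇒ return 3. A=[0, -5, 2, -3, 4, 3]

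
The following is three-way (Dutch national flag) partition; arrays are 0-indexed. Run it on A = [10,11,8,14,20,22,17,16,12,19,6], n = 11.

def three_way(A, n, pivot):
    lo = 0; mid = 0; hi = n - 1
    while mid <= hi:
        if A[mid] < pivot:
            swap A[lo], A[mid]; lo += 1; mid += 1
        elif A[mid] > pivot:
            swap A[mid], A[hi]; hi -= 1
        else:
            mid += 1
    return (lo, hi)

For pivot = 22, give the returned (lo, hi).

(10, 10)

pivot = 22; lo=0, mid=0, hi=10
A[mid]=10<22: swap A[0],A[0]; lo=1,mid=1 → [10,11,8,14,20,22,17,16,12,19,6]
A[mid]=11<22: swap A[1],A[1]; lo=2,mid=2 → [10,11,8,14,20,22,17,16,12,19,6]
A[mid]=8<22: swap A[2],A[2]; lo=3,mid=3 → [10,11,8,14,20,22,17,16,12,19,6]
A[mid]=14<22: swap A[3],A[3]; lo=4,mid=4 → [10,11,8,14,20,22,17,16,12,19,6]
A[mid]=20<22: swap A[4],A[4]; lo=5,mid=5 → [10,11,8,14,20,22,17,16,12,19,6]
A[mid]=22=22: mid=6
A[mid]=17<22: swap A[5],A[6]; lo=6,mid=7 → [10,11,8,14,20,17,22,16,12,19,6]
A[mid]=16<22: swap A[6],A[7]; lo=7,mid=8 → [10,11,8,14,20,17,16,22,12,19,6]
A[mid]=12<22: swap A[7],A[8]; lo=8,mid=9 → [10,11,8,14,20,17,16,12,22,19,6]
A[mid]=19<22: swap A[8],A[9]; lo=9,mid=10 → [10,11,8,14,20,17,16,12,19,22,6]
A[mid]=6<22: swap A[9],A[10]; lo=10,mid=11 → [10,11,8,14,20,17,16,12,19,6,22]
end: lo=10, hi=10; A = [10,11,8,14,20,17,16,12,19,6,22]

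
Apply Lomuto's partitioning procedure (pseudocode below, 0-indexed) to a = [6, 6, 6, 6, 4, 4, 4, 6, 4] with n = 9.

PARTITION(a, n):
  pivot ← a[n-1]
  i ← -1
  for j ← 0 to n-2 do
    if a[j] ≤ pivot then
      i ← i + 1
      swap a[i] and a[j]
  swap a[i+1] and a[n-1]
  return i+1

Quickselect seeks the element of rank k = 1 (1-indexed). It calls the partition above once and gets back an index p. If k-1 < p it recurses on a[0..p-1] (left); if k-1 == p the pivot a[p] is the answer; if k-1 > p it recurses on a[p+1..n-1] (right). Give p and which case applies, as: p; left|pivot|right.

pivot = a[8] = 4; i = -1
j=0: a[0]=6 > 4 → no swap
j=1: a[1]=6 > 4 → no swap
j=2: a[2]=6 > 4 → no swap
j=3: a[3]=6 > 4 → no swap
j=4: a[4]=4 ≤ 4 → i=0, swap a[0],a[4] → [4, 6, 6, 6, 6, 4, 4, 6, 4]
j=5: a[5]=4 ≤ 4 → i=1, swap a[1],a[5] → [4, 4, 6, 6, 6, 6, 4, 6, 4]
j=6: a[6]=4 ≤ 4 → i=2, swap a[2],a[6] → [4, 4, 4, 6, 6, 6, 6, 6, 4]
j=7: a[7]=6 > 4 → no swap
final swap a[3],a[8] → [4, 4, 4, 4, 6, 6, 6, 6, 6]; return 3
p = 3; k-1 = 0 < 3 ⇒ left

3; left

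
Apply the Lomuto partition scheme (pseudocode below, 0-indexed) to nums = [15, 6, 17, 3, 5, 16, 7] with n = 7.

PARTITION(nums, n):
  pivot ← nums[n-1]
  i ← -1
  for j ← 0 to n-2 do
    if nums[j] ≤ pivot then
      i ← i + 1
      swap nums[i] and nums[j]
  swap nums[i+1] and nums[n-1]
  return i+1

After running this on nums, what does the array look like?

[6, 3, 5, 7, 17, 16, 15]

pivot = nums[6] = 7; i = -1
j=0: nums[0]=15 > 7 → no swap
j=1: nums[1]=6 ≤ 7 → i=0, swap nums[0],nums[1] → [6, 15, 17, 3, 5, 16, 7]
j=2: nums[2]=17 > 7 → no swap
j=3: nums[3]=3 ≤ 7 → i=1, swap nums[1],nums[3] → [6, 3, 17, 15, 5, 16, 7]
j=4: nums[4]=5 ≤ 7 → i=2, swap nums[2],nums[4] → [6, 3, 5, 15, 17, 16, 7]
j=5: nums[5]=16 > 7 → no swap
final swap nums[3],nums[6] → [6, 3, 5, 7, 17, 16, 15]; return 3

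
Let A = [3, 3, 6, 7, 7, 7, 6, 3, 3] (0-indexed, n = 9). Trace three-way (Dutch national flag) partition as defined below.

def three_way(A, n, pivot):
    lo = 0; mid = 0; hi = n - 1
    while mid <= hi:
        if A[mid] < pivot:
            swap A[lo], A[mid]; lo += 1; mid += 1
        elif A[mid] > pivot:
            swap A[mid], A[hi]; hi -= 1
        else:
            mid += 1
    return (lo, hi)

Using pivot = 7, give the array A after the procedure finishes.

[3, 3, 6, 6, 3, 3, 7, 7, 7]

lo=0 mid=0 hi=8
3<7: swap(0,0), lo=1 mid=1 ⇒ [3, 3, 6, 7, 7, 7, 6, 3, 3]
3<7: swap(1,1), lo=2 mid=2 ⇒ [3, 3, 6, 7, 7, 7, 6, 3, 3]
6<7: swap(2,2), lo=3 mid=3 ⇒ [3, 3, 6, 7, 7, 7, 6, 3, 3]
7=7: mid=4
7=7: mid=5
7=7: mid=6
6<7: swap(3,6), lo=4 mid=7 ⇒ [3, 3, 6, 6, 7, 7, 7, 3, 3]
3<7: swap(4,7), lo=5 mid=8 ⇒ [3, 3, 6, 6, 3, 7, 7, 7, 3]
3<7: swap(5,8), lo=6 mid=9 ⇒ [3, 3, 6, 6, 3, 3, 7, 7, 7]
done. lo=6 hi=8; A=[3, 3, 6, 6, 3, 3, 7, 7, 7]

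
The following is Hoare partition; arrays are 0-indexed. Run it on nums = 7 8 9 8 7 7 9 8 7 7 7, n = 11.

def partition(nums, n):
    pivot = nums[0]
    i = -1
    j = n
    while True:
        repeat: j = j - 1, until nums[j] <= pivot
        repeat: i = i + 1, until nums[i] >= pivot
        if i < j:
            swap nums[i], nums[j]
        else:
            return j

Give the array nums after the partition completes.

7 7 7 7 7 8 9 8 9 8 7

pivot = nums[0] = 7; i = -1, j = 11
j→10 (nums[10]=7≤7), i→0 (nums[0]=7≥7); i<j, swap → 7 8 9 8 7 7 9 8 7 7 7
j→9 (nums[9]=7≤7), i→1 (nums[1]=8≥7); i<j, swap → 7 7 9 8 7 7 9 8 7 8 7
j→8 (nums[8]=7≤7), i→2 (nums[2]=9≥7); i<j, swap → 7 7 7 8 7 7 9 8 9 8 7
j→5 (nums[5]=7≤7), i→3 (nums[3]=8≥7); i<j, swap → 7 7 7 7 7 8 9 8 9 8 7
j→4, i→4; i≥j, return j=4. nums = 7 7 7 7 7 8 9 8 9 8 7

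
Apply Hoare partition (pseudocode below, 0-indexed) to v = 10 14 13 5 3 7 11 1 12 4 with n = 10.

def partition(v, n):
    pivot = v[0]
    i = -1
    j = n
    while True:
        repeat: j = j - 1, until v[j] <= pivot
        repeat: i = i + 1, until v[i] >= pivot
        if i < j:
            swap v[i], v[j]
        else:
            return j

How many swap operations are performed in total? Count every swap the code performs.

pivot = v[0] = 10; i = -1, j = 10
j→9 (v[9]=4≤10), i→0 (v[0]=10≥10); i<j, swap → 4 14 13 5 3 7 11 1 12 10
j→7 (v[7]=1≤10), i→1 (v[1]=14≥10); i<j, swap → 4 1 13 5 3 7 11 14 12 10
j→5 (v[5]=7≤10), i→2 (v[2]=13≥10); i<j, swap → 4 1 7 5 3 13 11 14 12 10
j→4, i→5; i≥j, return j=4. v = 4 1 7 5 3 13 11 14 12 10

3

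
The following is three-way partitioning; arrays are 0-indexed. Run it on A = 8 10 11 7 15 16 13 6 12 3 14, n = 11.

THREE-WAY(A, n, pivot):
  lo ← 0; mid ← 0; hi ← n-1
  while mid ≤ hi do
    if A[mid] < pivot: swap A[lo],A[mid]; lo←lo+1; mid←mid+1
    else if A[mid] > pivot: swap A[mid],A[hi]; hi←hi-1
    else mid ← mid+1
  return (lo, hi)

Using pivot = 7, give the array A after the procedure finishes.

3 6 7 15 16 13 11 12 10 14 8

lo=0 mid=0 hi=10
8>7: swap(0,10), hi=9 ⇒ 14 10 11 7 15 16 13 6 12 3 8
14>7: swap(0,9), hi=8 ⇒ 3 10 11 7 15 16 13 6 12 14 8
3<7: swap(0,0), lo=1 mid=1 ⇒ 3 10 11 7 15 16 13 6 12 14 8
10>7: swap(1,8), hi=7 ⇒ 3 12 11 7 15 16 13 6 10 14 8
12>7: swap(1,7), hi=6 ⇒ 3 6 11 7 15 16 13 12 10 14 8
6<7: swap(1,1), lo=2 mid=2 ⇒ 3 6 11 7 15 16 13 12 10 14 8
11>7: swap(2,6), hi=5 ⇒ 3 6 13 7 15 16 11 12 10 14 8
13>7: swap(2,5), hi=4 ⇒ 3 6 16 7 15 13 11 12 10 14 8
16>7: swap(2,4), hi=3 ⇒ 3 6 15 7 16 13 11 12 10 14 8
15>7: swap(2,3), hi=2 ⇒ 3 6 7 15 16 13 11 12 10 14 8
7=7: mid=3
done. lo=2 hi=2; A=3 6 7 15 16 13 11 12 10 14 8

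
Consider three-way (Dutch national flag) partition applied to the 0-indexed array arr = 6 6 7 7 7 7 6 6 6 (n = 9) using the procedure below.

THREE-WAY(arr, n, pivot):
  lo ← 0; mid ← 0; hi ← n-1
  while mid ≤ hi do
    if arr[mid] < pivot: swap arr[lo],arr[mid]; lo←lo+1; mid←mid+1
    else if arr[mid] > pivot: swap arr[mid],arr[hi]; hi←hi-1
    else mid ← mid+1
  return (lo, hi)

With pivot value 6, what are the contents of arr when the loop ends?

6 6 6 6 6 7 7 7 7

pivot = 6; lo=0, mid=0, hi=8
arr[mid]=6=6: mid=1
arr[mid]=6=6: mid=2
arr[mid]=7>6: swap arr[2],arr[8]; hi=7 → 6 6 6 7 7 7 6 6 7
arr[mid]=6=6: mid=3
arr[mid]=7>6: swap arr[3],arr[7]; hi=6 → 6 6 6 6 7 7 6 7 7
arr[mid]=6=6: mid=4
arr[mid]=7>6: swap arr[4],arr[6]; hi=5 → 6 6 6 6 6 7 7 7 7
arr[mid]=6=6: mid=5
arr[mid]=7>6: swap arr[5],arr[5]; hi=4 → 6 6 6 6 6 7 7 7 7
end: lo=0, hi=4; arr = 6 6 6 6 6 7 7 7 7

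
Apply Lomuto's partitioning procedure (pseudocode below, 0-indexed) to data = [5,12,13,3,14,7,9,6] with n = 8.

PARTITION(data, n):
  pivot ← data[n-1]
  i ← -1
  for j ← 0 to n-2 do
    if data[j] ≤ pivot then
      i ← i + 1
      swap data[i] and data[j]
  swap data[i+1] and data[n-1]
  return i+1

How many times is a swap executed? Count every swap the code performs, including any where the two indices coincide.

pivot = data[7] = 6; i = -1
j=0: data[0]=5 ≤ 6 → i=0, swap data[0],data[0] (no change) → [5,12,13,3,14,7,9,6]
j=1: data[1]=12 > 6 → no swap
j=2: data[2]=13 > 6 → no swap
j=3: data[3]=3 ≤ 6 → i=1, swap data[1],data[3] → [5,3,13,12,14,7,9,6]
j=4: data[4]=14 > 6 → no swap
j=5: data[5]=7 > 6 → no swap
j=6: data[6]=9 > 6 → no swap
final swap data[2],data[7] → [5,3,6,12,14,7,9,13]; return 2

3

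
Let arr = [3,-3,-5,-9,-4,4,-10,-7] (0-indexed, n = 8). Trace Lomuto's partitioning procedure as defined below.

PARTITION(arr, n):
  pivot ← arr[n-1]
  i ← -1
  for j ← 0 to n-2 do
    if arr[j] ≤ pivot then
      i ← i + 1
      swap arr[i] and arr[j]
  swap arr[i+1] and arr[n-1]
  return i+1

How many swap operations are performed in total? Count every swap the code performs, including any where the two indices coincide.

3

pivot=-7, i=-1
j=0: 3>-7, skip
j=1: -3>-7, skip
j=2: -5>-7, skip
j=3: -9≤-7, i=0, swap(0,3) ⇒ [-9,-3,-5,3,-4,4,-10,-7]
j=4: -4>-7, skip
j=5: 4>-7, skip
j=6: -10≤-7, i=1, swap(1,6) ⇒ [-9,-10,-5,3,-4,4,-3,-7]
swap(2,7) ⇒ [-9,-10,-7,3,-4,4,-3,-5]; return 2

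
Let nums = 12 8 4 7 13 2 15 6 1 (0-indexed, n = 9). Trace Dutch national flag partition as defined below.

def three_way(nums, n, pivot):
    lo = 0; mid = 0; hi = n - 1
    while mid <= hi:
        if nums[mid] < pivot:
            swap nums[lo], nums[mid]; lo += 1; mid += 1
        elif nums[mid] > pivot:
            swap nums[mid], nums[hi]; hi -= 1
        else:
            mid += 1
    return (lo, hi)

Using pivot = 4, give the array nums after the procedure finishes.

lo=0 mid=0 hi=8
12>4: swap(0,8), hi=7 ⇒ 1 8 4 7 13 2 15 6 12
1<4: swap(0,0), lo=1 mid=1 ⇒ 1 8 4 7 13 2 15 6 12
8>4: swap(1,7), hi=6 ⇒ 1 6 4 7 13 2 15 8 12
6>4: swap(1,6), hi=5 ⇒ 1 15 4 7 13 2 6 8 12
15>4: swap(1,5), hi=4 ⇒ 1 2 4 7 13 15 6 8 12
2<4: swap(1,1), lo=2 mid=2 ⇒ 1 2 4 7 13 15 6 8 12
4=4: mid=3
7>4: swap(3,4), hi=3 ⇒ 1 2 4 13 7 15 6 8 12
13>4: swap(3,3), hi=2 ⇒ 1 2 4 13 7 15 6 8 12
done. lo=2 hi=2; nums=1 2 4 13 7 15 6 8 12

1 2 4 13 7 15 6 8 12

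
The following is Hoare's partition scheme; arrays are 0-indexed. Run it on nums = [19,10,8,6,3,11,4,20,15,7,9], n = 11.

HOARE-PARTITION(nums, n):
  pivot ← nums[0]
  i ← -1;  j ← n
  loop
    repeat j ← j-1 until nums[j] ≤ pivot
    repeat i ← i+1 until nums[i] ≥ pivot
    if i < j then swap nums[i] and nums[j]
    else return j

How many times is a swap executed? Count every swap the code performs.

2

pivot=19
j stops at 10 (9), i stops at 0 (19); swap ⇒ [9,10,8,6,3,11,4,20,15,7,19]
j stops at 9 (7), i stops at 7 (20); swap ⇒ [9,10,8,6,3,11,4,7,15,20,19]
j stops at 8, i stops at 9; i≥j ⇒ return 8. nums=[9,10,8,6,3,11,4,7,15,20,19]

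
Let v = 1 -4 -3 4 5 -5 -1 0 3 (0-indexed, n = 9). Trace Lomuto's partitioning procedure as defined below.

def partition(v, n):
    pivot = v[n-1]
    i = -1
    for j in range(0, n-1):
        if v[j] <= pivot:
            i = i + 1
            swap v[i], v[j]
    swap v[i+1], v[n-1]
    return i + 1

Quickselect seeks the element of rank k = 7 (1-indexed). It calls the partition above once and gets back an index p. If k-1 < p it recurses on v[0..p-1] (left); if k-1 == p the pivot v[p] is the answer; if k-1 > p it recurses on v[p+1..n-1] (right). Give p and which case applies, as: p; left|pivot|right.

6; pivot

pivot=3, i=-1
j=0: 1≤3, i=0, swap(0,0) ⇒ 1 -4 -3 4 5 -5 -1 0 3
j=1: -4≤3, i=1, swap(1,1) ⇒ 1 -4 -3 4 5 -5 -1 0 3
j=2: -3≤3, i=2, swap(2,2) ⇒ 1 -4 -3 4 5 -5 -1 0 3
j=3: 4>3, skip
j=4: 5>3, skip
j=5: -5≤3, i=3, swap(3,5) ⇒ 1 -4 -3 -5 5 4 -1 0 3
j=6: -1≤3, i=4, swap(4,6) ⇒ 1 -4 -3 -5 -1 4 5 0 3
j=7: 0≤3, i=5, swap(5,7) ⇒ 1 -4 -3 -5 -1 0 5 4 3
swap(6,8) ⇒ 1 -4 -3 -5 -1 0 3 4 5; return 6
p = 6; k-1 = 6 == 6 ⇒ pivot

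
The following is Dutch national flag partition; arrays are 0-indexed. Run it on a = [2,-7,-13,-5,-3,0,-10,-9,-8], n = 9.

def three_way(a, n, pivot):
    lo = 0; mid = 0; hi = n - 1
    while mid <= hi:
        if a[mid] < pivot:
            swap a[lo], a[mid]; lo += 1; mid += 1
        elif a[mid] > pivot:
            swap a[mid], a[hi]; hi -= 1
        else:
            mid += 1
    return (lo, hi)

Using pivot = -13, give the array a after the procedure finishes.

[-13,-7,-5,-3,0,-10,-9,-8,2]

lo=0 mid=0 hi=8
2>-13: swap(0,8), hi=7 ⇒ [-8,-7,-13,-5,-3,0,-10,-9,2]
-8>-13: swap(0,7), hi=6 ⇒ [-9,-7,-13,-5,-3,0,-10,-8,2]
-9>-13: swap(0,6), hi=5 ⇒ [-10,-7,-13,-5,-3,0,-9,-8,2]
-10>-13: swap(0,5), hi=4 ⇒ [0,-7,-13,-5,-3,-10,-9,-8,2]
0>-13: swap(0,4), hi=3 ⇒ [-3,-7,-13,-5,0,-10,-9,-8,2]
-3>-13: swap(0,3), hi=2 ⇒ [-5,-7,-13,-3,0,-10,-9,-8,2]
-5>-13: swap(0,2), hi=1 ⇒ [-13,-7,-5,-3,0,-10,-9,-8,2]
-13=-13: mid=1
-7>-13: swap(1,1), hi=0 ⇒ [-13,-7,-5,-3,0,-10,-9,-8,2]
done. lo=0 hi=0; a=[-13,-7,-5,-3,0,-10,-9,-8,2]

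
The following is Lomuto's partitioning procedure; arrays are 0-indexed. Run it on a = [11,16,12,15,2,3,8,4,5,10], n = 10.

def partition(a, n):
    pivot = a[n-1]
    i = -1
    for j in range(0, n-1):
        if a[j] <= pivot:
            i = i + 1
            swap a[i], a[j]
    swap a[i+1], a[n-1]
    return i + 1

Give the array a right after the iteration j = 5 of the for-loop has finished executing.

pivot=10, i=-1
j=0: 11>10, skip
j=1: 16>10, skip
j=2: 12>10, skip
j=3: 15>10, skip
j=4: 2≤10, i=0, swap(0,4) ⇒ [2,16,12,15,11,3,8,4,5,10]
j=5: 3≤10, i=1, swap(1,5) ⇒ [2,3,12,15,11,16,8,4,5,10]
(after j=5) a = [2,3,12,15,11,16,8,4,5,10]

[2,3,12,15,11,16,8,4,5,10]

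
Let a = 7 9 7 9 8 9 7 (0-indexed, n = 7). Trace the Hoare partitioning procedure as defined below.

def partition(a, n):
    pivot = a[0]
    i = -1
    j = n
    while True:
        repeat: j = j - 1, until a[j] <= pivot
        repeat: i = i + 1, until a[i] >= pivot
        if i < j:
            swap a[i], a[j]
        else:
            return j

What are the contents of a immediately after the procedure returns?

pivot=7
j stops at 6 (7), i stops at 0 (7); swap ⇒ 7 9 7 9 8 9 7
j stops at 2 (7), i stops at 1 (9); swap ⇒ 7 7 9 9 8 9 7
j stops at 1, i stops at 2; i≥j ⇒ return 1. a=7 7 9 9 8 9 7

7 7 9 9 8 9 7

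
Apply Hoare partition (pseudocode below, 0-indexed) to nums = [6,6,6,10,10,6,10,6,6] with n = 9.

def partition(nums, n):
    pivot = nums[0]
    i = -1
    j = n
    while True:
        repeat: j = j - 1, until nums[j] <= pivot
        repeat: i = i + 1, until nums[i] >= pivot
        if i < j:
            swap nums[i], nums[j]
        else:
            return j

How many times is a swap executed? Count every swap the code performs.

3

pivot = nums[0] = 6; i = -1, j = 9
j→8 (nums[8]=6≤6), i→0 (nums[0]=6≥6); i<j, swap → [6,6,6,10,10,6,10,6,6]
j→7 (nums[7]=6≤6), i→1 (nums[1]=6≥6); i<j, swap → [6,6,6,10,10,6,10,6,6]
j→5 (nums[5]=6≤6), i→2 (nums[2]=6≥6); i<j, swap → [6,6,6,10,10,6,10,6,6]
j→2, i→3; i≥j, return j=2. nums = [6,6,6,10,10,6,10,6,6]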